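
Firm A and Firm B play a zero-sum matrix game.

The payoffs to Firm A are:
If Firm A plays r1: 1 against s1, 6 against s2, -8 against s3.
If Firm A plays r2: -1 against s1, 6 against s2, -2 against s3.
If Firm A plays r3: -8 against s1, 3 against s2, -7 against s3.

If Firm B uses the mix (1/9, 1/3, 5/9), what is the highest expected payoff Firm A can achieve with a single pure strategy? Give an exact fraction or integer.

r1: (1)·(1/9) + (6)·(1/3) + (-8)·(5/9) = -7/3.
r2: (-1)·(1/9) + (6)·(1/3) + (-2)·(5/9) = 7/9.
r3: (-8)·(1/9) + (3)·(1/3) + (-7)·(5/9) = -34/9.
The best pure response is r2 with expected payoff 7/9.

7/9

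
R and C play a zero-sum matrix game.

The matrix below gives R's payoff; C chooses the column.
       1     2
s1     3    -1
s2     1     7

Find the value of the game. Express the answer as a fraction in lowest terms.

Row minima are -1 and 1, so R's maximin is 1; column maxima are 3 and 7, so C's minimax is 3. These differ, so the equilibrium is in mixed strategies.
Let R play s1 with probability p. C is indifferent when 3p + (1−p) = −p + 7(1−p), giving p = 3/5.
Let C play 1 with probability q. R is indifferent when 3q − (1−q) = q + 7(1−q), giving q = 4/5.
The value is 3·(4/5) + (-1)·(1/5) = 11/5.

11/5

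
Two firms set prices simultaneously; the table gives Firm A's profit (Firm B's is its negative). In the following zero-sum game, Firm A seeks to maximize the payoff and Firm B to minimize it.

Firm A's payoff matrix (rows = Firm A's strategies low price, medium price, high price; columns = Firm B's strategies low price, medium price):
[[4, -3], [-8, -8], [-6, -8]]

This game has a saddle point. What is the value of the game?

Row minima: -3, -8, -8 → Firm A's maximin is -3.
Column maxima: 4, -3 → Firm B's minimax is -3.
They coincide at (low price, medium price), so the value is -3.

-3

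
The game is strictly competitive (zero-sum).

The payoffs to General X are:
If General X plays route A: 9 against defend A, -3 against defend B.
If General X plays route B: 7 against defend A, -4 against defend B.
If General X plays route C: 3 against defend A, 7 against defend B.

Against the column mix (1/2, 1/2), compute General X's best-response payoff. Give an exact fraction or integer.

5

route A: (9)·(1/2) + (-3)·(1/2) = 3.
route B: (7)·(1/2) + (-4)·(1/2) = 3/2.
route C: (3)·(1/2) + (7)·(1/2) = 5.
The best pure response is route C with expected payoff 5.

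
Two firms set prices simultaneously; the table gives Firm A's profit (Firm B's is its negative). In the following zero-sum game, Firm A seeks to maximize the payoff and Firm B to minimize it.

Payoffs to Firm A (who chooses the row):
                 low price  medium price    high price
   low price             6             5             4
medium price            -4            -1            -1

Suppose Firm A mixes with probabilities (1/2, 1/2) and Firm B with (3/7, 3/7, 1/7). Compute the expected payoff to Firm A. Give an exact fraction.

3/2

Against (3/7, 3/7, 1/7), each row's expected payoff is low price: 37/7; medium price: -16/7.
Taking the (1/2, 1/2)-weighted average: (1/2)·(37/7) + (1/2)·(-16/7) = 3/2.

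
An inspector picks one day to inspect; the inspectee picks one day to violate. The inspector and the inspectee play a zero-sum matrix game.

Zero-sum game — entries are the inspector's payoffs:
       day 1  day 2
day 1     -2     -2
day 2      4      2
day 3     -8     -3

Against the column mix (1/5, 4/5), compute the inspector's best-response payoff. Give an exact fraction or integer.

day 1: (-2)·(1/5) + (-2)·(4/5) = -2.
day 2: (4)·(1/5) + (2)·(4/5) = 12/5.
day 3: (-8)·(1/5) + (-3)·(4/5) = -4.
The best pure response is day 2 with expected payoff 12/5.

12/5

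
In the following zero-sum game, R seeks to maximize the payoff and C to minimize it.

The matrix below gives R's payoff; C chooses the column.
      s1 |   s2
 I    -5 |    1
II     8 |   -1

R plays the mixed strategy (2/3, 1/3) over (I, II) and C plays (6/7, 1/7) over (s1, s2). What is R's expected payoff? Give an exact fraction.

-11/21

Against (6/7, 1/7), each row's expected payoff is I: -29/7; II: 47/7.
Taking the (2/3, 1/3)-weighted average: (2/3)·(-29/7) + (1/3)·(47/7) = -11/21.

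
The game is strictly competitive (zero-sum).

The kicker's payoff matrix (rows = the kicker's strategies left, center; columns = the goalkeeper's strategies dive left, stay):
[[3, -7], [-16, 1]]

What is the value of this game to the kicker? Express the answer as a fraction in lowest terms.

-109/27

Row minima are -7 and -16, so the kicker's maximin is -7; column maxima are 3 and 1, so the goalkeeper's minimax is 1. These differ, so the equilibrium is in mixed strategies.
Let the kicker play left with probability p. The goalkeeper is indifferent when 3p − 16(1−p) = −7p + (1−p), giving p = 17/27.
Let the goalkeeper play dive left with probability q. The kicker is indifferent when 3q − 7(1−q) = −16q + (1−q), giving q = 8/27.
The value is 3·(8/27) + (-7)·(19/27) = -109/27.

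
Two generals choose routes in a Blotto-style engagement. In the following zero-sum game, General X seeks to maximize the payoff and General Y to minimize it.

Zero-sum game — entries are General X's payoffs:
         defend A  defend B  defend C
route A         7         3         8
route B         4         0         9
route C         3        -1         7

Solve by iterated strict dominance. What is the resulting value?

Row route C is strictly dominated by row route A (7>3, 3>-1, 8>7); eliminate route C.
Column defend C is strictly dominated by defend A for General Y (7<8, 4<9); eliminate defend C.
Row route B is strictly dominated by row route A (7>4, 3>0); eliminate route B.
Column defend A is strictly dominated by defend B for General Y (3<7); eliminate defend A.
Only (route A, defend B) remains, with payoff 3.

3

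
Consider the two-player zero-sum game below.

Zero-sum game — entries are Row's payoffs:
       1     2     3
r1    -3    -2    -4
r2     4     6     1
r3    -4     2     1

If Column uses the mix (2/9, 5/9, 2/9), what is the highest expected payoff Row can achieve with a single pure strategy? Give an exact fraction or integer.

r1: (-3)·(2/9) + (-2)·(5/9) + (-4)·(2/9) = -8/3.
r2: (4)·(2/9) + (6)·(5/9) + (1)·(2/9) = 40/9.
r3: (-4)·(2/9) + (2)·(5/9) + (1)·(2/9) = 4/9.
The best pure response is r2 with expected payoff 40/9.

40/9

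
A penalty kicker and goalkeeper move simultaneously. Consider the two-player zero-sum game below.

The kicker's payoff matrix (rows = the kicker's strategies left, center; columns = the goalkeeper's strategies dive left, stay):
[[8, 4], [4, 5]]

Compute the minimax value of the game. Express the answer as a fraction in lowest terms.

24/5

Row minima are 4 and 4, so the kicker's maximin is 4; column maxima are 8 and 5, so the goalkeeper's minimax is 5. These differ, so the equilibrium is in mixed strategies.
Let the kicker play left with probability p. The goalkeeper is indifferent when 8p + 4(1−p) = 4p + 5(1−p), giving p = 1/5.
Let the goalkeeper play dive left with probability q. The kicker is indifferent when 8q + 4(1−q) = 4q + 5(1−q), giving q = 1/5.
The value is 8·(1/5) + (4)·(4/5) = 24/5.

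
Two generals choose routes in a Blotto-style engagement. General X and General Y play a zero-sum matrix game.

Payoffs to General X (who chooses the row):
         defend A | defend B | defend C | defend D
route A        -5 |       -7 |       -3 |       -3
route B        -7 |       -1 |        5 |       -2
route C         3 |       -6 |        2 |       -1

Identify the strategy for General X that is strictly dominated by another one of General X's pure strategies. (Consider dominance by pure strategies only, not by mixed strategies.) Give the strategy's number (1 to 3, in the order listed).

1

Compare route A with route C: 3 > -5, -6 > -7, 2 > -3, -1 > -3.
So route C strictly dominates route A for General X; route A is strictly dominated.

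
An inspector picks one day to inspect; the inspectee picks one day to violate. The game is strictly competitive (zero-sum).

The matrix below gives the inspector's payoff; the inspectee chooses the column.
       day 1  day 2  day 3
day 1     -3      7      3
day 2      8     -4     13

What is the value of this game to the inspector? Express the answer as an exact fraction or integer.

Column day 3 is strictly dominated by day 1 for the inspectee (it gives the inspector more in every row).
The remaining 2×2 game on (day 1, day 2) × (day 1, day 2) has no saddle point. Let the inspector play day 1 with probability p; indifference gives −3p + 8(1−p) = 7p − 4(1−p), so p = 6/11.
Similarly the inspectee's optimal q on day 1 is 1/2, and the value is -3·(1/2) + (7)·(1/2) = 2.

2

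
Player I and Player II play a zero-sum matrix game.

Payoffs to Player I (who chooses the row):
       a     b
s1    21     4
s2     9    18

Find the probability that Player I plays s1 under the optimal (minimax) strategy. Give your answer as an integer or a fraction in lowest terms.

9/26

Row minima are 4 and 9, so Player I's maximin is 9; column maxima are 21 and 18, so Player II's minimax is 18. These differ, so the equilibrium is in mixed strategies.
Let Player I play s1 with probability p. Player II is indifferent when 21p + 9(1−p) = 4p + 18(1−p), giving p = 9/26.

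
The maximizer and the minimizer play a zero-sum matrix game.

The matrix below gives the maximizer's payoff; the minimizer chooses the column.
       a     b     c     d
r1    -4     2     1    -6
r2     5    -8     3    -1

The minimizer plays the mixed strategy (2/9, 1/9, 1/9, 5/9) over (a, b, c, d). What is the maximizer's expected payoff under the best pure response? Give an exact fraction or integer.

r1: (-4)·(2/9) + (2)·(1/9) + (1)·(1/9) + (-6)·(5/9) = -35/9.
r2: (5)·(2/9) + (-8)·(1/9) + (3)·(1/9) + (-1)·(5/9) = 0.
The best pure response is r2 with expected payoff 0.

0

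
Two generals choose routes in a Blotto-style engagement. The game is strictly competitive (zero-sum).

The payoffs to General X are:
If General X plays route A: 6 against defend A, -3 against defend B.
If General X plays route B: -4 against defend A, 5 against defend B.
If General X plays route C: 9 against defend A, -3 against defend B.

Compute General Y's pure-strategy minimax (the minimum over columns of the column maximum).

The worst case (largest entry) in each column is defend A: 9, defend B: 5.
The best (smallest) of these is 5.

5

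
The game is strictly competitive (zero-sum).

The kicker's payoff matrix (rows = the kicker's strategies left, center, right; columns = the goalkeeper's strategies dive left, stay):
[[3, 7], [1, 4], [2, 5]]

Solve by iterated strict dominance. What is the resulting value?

3

Column stay is strictly dominated by dive left for the goalkeeper (3<7, 1<4, 2<5); eliminate stay.
Row center is strictly dominated by row left (3>1); eliminate center.
Row right is strictly dominated by row left (3>2); eliminate right.
Only (left, dive left) remains, with payoff 3.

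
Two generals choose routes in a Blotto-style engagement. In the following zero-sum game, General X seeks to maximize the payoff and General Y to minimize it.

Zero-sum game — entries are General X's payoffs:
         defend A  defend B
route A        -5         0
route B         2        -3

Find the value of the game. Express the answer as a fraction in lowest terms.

-3/2

Row minima are -5 and -3, so General X's maximin is -3; column maxima are 2 and 0, so General Y's minimax is 0. These differ, so the equilibrium is in mixed strategies.
Let General X play route A with probability p. General Y is indifferent when −5p + 2(1−p) = −3(1−p), giving p = 1/2.
Let General Y play defend A with probability q. General X is indifferent when −5q = 2q − 3(1−q), giving q = 3/10.
The value is -5·(3/10) + (0)·(7/10) = -3/2.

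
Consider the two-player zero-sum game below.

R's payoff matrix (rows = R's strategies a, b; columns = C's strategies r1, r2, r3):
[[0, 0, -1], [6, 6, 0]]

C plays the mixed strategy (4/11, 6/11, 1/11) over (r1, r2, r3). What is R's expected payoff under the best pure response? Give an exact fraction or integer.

60/11

a: (0)·(4/11) + (0)·(6/11) + (-1)·(1/11) = -1/11.
b: (6)·(4/11) + (6)·(6/11) + (0)·(1/11) = 60/11.
The best pure response is b with expected payoff 60/11.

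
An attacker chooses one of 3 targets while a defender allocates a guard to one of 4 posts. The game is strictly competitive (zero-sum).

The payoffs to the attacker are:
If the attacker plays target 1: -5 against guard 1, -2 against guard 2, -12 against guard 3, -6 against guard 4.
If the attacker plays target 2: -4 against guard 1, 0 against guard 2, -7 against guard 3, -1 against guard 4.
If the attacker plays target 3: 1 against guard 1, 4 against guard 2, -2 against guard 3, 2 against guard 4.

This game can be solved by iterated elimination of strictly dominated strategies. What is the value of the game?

Row target 1 is strictly dominated by row target 2 (-4>-5, 0>-2, -7>-12, -1>-6); eliminate target 1.
Row target 2 is strictly dominated by row target 3 (1>-4, 4>0, -2>-7, 2>-1); eliminate target 2.
Column guard 4 is strictly dominated by guard 1 for the defender (1<2); eliminate guard 4.
Column guard 1 is strictly dominated by guard 3 for the defender (-2<1); eliminate guard 1.
Column guard 2 is strictly dominated by guard 3 for the defender (-2<4); eliminate guard 2.
Only (target 3, guard 3) remains, with payoff -2.

-2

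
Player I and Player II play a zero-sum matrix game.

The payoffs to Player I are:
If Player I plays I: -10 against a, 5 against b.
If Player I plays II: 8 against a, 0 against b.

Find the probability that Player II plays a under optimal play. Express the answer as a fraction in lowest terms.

5/23

Row minima are -10 and 0, so Player I's maximin is 0; column maxima are 8 and 5, so Player II's minimax is 5. These differ, so the equilibrium is in mixed strategies.
Let Player II play a with probability q. Player I is indifferent when −10q + 5(1−q) = 8q, giving q = 5/23.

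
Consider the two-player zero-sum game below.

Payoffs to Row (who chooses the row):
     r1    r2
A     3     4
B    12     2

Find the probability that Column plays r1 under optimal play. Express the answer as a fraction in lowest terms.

Row minima are 3 and 2, so Row's maximin is 3; column maxima are 12 and 4, so Column's minimax is 4. These differ, so the equilibrium is in mixed strategies.
Let Column play r1 with probability q. Row is indifferent when 3q + 4(1−q) = 12q + 2(1−q), giving q = 2/11.

2/11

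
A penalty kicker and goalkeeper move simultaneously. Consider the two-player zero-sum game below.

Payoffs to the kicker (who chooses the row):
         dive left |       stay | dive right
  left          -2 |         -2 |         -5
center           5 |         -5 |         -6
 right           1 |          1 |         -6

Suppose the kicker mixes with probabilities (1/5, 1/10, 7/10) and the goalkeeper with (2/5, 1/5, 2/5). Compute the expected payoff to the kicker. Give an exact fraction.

Against (2/5, 1/5, 2/5), each row's expected payoff is left: -16/5; center: -7/5; right: -9/5.
Taking the (1/5, 1/10, 7/10)-weighted average: (1/5)·(-16/5) + (1/10)·(-7/5) + (7/10)·(-9/5) = -51/25.

-51/25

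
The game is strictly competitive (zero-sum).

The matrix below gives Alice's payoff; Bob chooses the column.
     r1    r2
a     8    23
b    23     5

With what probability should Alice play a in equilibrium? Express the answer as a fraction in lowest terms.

6/11

Row minima are 8 and 5, so Alice's maximin is 8; column maxima are 23 and 23, so Bob's minimax is 23. These differ, so the equilibrium is in mixed strategies.
Let Alice play a with probability p. Bob is indifferent when 8p + 23(1−p) = 23p + 5(1−p), giving p = 6/11.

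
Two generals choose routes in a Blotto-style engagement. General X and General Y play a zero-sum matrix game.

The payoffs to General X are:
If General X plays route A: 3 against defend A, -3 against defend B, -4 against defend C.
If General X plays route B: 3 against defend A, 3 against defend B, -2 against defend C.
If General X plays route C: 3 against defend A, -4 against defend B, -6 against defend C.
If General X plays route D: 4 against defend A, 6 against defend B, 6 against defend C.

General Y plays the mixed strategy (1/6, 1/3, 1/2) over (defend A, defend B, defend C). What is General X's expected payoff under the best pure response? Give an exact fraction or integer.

17/3

route A: (3)·(1/6) + (-3)·(1/3) + (-4)·(1/2) = -5/2.
route B: (3)·(1/6) + (3)·(1/3) + (-2)·(1/2) = 1/2.
route C: (3)·(1/6) + (-4)·(1/3) + (-6)·(1/2) = -23/6.
route D: (4)·(1/6) + (6)·(1/3) + (6)·(1/2) = 17/3.
The best pure response is route D with expected payoff 17/3.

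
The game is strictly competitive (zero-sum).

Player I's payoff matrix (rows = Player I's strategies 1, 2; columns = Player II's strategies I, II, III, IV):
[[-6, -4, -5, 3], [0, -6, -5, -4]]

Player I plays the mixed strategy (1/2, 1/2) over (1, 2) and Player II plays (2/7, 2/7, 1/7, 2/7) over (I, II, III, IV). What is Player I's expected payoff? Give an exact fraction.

-22/7

Against (2/7, 2/7, 1/7, 2/7), each row's expected payoff is 1: -19/7; 2: -25/7.
Taking the (1/2, 1/2)-weighted average: (1/2)·(-19/7) + (1/2)·(-25/7) = -22/7.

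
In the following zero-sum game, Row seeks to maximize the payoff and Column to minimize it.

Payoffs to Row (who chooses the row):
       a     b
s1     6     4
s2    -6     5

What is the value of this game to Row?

Row minima are 4 and -6, so Row's maximin is 4; column maxima are 6 and 5, so Column's minimax is 5. These differ, so the equilibrium is in mixed strategies.
Let Row play s1 with probability p. Column is indifferent when 6p − 6(1−p) = 4p + 5(1−p), giving p = 11/13.
Let Column play a with probability q. Row is indifferent when 6q + 4(1−q) = −6q + 5(1−q), giving q = 1/13.
The value is 6·(1/13) + (4)·(12/13) = 54/13.

54/13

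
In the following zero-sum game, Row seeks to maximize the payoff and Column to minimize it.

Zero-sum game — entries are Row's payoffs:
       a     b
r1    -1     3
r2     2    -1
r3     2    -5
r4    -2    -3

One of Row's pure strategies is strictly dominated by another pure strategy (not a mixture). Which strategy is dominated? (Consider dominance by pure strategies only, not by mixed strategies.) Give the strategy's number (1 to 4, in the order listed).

Compare r4 with r1: -1 > -2, 3 > -3.
So r1 strictly dominates r4 for Row; r4 is strictly dominated.

4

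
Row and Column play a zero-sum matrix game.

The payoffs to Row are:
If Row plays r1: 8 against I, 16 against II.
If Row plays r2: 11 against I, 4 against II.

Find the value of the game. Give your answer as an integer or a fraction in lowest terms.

48/5

Row minima are 8 and 4, so Row's maximin is 8; column maxima are 11 and 16, so Column's minimax is 11. These differ, so the equilibrium is in mixed strategies.
Let Row play r1 with probability p. Column is indifferent when 8p + 11(1−p) = 16p + 4(1−p), giving p = 7/15.
Let Column play I with probability q. Row is indifferent when 8q + 16(1−q) = 11q + 4(1−q), giving q = 4/5.
The value is 8·(4/5) + (16)·(1/5) = 48/5.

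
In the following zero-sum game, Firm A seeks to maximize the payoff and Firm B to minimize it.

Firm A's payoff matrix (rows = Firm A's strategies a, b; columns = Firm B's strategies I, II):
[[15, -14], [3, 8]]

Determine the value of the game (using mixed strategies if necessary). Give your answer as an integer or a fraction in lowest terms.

Row minima are -14 and 3, so Firm A's maximin is 3; column maxima are 15 and 8, so Firm B's minimax is 8. These differ, so the equilibrium is in mixed strategies.
Let Firm A play a with probability p. Firm B is indifferent when 15p + 3(1−p) = −14p + 8(1−p), giving p = 5/34.
Let Firm B play I with probability q. Firm A is indifferent when 15q − 14(1−q) = 3q + 8(1−q), giving q = 11/17.
The value is 15·(11/17) + (-14)·(6/17) = 81/17.

81/17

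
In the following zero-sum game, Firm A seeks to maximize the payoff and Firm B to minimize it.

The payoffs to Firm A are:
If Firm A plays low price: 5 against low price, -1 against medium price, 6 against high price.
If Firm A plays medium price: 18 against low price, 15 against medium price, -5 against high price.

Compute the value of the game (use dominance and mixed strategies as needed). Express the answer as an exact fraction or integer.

Column low price is strictly dominated by medium price for Firm B (it gives Firm A more in every row).
The remaining 2×2 game on (low price, medium price) × (medium price, high price) has no saddle point. Let Firm A play low price with probability p; indifference gives −p + 15(1−p) = 6p − 5(1−p), so p = 20/27.
Similarly Firm B's optimal q on medium price is 11/27, and the value is -1·(11/27) + (6)·(16/27) = 85/27.

85/27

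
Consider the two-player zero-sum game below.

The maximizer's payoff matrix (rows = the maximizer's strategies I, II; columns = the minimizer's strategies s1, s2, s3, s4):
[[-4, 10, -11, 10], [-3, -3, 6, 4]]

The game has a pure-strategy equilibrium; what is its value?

-3

Row minima: -11, -3 → the maximizer's maximin is -3.
Column maxima: -3, 10, 6, 10 → the minimizer's minimax is -3.
They coincide at (II, s1), so the value is -3.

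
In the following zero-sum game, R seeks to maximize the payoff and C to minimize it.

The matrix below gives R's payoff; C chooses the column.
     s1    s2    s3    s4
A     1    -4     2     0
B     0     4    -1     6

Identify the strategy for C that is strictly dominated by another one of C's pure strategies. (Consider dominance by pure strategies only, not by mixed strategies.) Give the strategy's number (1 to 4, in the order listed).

C prefers columns that give R less. Compare s4 with s2: -4 < 0, 4 < 6.
So s2 strictly dominates s4 for C; s4 is strictly dominated.

4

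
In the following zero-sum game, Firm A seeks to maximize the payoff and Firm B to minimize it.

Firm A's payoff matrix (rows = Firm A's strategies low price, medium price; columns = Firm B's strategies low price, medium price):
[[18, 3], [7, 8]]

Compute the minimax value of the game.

Row minima are 3 and 7, so Firm A's maximin is 7; column maxima are 18 and 8, so Firm B's minimax is 8. These differ, so the equilibrium is in mixed strategies.
Let Firm A play low price with probability p. Firm B is indifferent when 18p + 7(1−p) = 3p + 8(1−p), giving p = 1/16.
Let Firm B play low price with probability q. Firm A is indifferent when 18q + 3(1−q) = 7q + 8(1−q), giving q = 5/16.
The value is 18·(5/16) + (3)·(11/16) = 123/16.

123/16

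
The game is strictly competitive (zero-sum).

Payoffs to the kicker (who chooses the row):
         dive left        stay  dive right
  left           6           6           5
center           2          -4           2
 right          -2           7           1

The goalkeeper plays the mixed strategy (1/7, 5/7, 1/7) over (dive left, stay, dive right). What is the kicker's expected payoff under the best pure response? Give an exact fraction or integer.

left: (6)·(1/7) + (6)·(5/7) + (5)·(1/7) = 41/7.
center: (2)·(1/7) + (-4)·(5/7) + (2)·(1/7) = -16/7.
right: (-2)·(1/7) + (7)·(5/7) + (1)·(1/7) = 34/7.
The best pure response is left with expected payoff 41/7.

41/7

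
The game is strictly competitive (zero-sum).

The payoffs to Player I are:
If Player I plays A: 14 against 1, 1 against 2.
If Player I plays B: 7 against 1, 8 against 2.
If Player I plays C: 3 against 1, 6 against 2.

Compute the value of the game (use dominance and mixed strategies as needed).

15/2

Row C is strictly dominated by row B, so Player I never plays it.
The remaining 2×2 game on (A, B) × (1, 2) has no saddle point. Let Player I play A with probability p; indifference gives 14p + 7(1−p) = p + 8(1−p), so p = 1/14.
Similarly Player II's optimal q on 1 is 1/2, and the value is 14·(1/2) + (1)·(1/2) = 15/2.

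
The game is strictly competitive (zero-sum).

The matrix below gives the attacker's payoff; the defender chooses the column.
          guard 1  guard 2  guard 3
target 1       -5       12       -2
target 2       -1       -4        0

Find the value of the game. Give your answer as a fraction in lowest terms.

Column guard 3 is strictly dominated by guard 1 for the defender (it gives the attacker more in every row).
The remaining 2×2 game on (target 1, target 2) × (guard 1, guard 2) has no saddle point. Let the attacker play target 1 with probability p; indifference gives −5p − (1−p) = 12p − 4(1−p), so p = 3/20.
Similarly the defender's optimal q on guard 1 is 4/5, and the value is -5·(4/5) + (12)·(1/5) = -8/5.

-8/5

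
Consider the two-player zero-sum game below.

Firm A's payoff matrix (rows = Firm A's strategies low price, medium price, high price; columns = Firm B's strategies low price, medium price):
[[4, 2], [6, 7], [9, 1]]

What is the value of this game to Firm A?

Row low price is strictly dominated by row medium price, so Firm A never plays it.
The remaining 2×2 game on (medium price, high price) × (low price, medium price) has no saddle point. Let Firm A play medium price with probability p; indifference gives 6p + 9(1−p) = 7p + (1−p), so p = 8/9.
Similarly Firm B's optimal q on low price is 2/3, and the value is 6·(2/3) + (7)·(1/3) = 19/3.

19/3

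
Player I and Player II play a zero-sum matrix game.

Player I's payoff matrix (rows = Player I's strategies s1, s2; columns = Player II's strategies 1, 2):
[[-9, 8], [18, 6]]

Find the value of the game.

198/29

Row minima are -9 and 6, so Player I's maximin is 6; column maxima are 18 and 8, so Player II's minimax is 8. These differ, so the equilibrium is in mixed strategies.
Let Player I play s1 with probability p. Player II is indifferent when −9p + 18(1−p) = 8p + 6(1−p), giving p = 12/29.
Let Player II play 1 with probability q. Player I is indifferent when −9q + 8(1−q) = 18q + 6(1−q), giving q = 2/29.
The value is -9·(2/29) + (8)·(27/29) = 198/29.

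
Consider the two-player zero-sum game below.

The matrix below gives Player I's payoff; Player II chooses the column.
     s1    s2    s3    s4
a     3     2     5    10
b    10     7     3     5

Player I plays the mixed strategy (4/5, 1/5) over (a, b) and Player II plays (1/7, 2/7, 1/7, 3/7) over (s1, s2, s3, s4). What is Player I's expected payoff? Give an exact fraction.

6

Against (1/7, 2/7, 1/7, 3/7), each row's expected payoff is a: 6; b: 6.
Taking the (4/5, 1/5)-weighted average: (4/5)·(6) + (1/5)·(6) = 6.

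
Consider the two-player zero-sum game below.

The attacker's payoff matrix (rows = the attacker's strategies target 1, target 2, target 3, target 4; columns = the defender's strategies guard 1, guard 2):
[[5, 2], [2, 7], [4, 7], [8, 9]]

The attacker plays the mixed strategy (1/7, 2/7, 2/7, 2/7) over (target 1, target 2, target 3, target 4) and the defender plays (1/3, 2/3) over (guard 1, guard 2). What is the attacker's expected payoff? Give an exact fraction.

Against (1/3, 2/3), each row's expected payoff is target 1: 3; target 2: 16/3; target 3: 6; target 4: 26/3.
Taking the (1/7, 2/7, 2/7, 2/7)-weighted average: (1/7)·(3) + (2/7)·(16/3) + (2/7)·(6) + (2/7)·(26/3) = 43/7.

43/7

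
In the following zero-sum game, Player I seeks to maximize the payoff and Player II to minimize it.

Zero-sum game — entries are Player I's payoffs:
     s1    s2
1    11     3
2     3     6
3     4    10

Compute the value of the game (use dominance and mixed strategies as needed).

7

Row 2 is strictly dominated by row 3, so Player I never plays it.
The remaining 2×2 game on (1, 3) × (s1, s2) has no saddle point. Let Player I play 1 with probability p; indifference gives 11p + 4(1−p) = 3p + 10(1−p), so p = 3/7.
Similarly Player II's optimal q on s1 is 1/2, and the value is 11·(1/2) + (3)·(1/2) = 7.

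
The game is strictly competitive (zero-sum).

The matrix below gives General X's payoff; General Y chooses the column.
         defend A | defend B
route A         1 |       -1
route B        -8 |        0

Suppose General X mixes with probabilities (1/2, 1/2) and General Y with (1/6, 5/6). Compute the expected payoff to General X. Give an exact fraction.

-1

Against (1/6, 5/6), each row's expected payoff is route A: -2/3; route B: -4/3.
Taking the (1/2, 1/2)-weighted average: (1/2)·(-2/3) + (1/2)·(-4/3) = -1.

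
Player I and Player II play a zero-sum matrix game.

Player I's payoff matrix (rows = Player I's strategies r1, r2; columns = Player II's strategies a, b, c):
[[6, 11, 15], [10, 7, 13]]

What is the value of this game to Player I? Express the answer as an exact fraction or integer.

Column c is strictly dominated by b for Player II (it gives Player I more in every row).
The remaining 2×2 game on (r1, r2) × (a, b) has no saddle point. Let Player I play r1 with probability p; indifference gives 6p + 10(1−p) = 11p + 7(1−p), so p = 3/8.
Similarly Player II's optimal q on a is 1/2, and the value is 6·(1/2) + (11)·(1/2) = 17/2.

17/2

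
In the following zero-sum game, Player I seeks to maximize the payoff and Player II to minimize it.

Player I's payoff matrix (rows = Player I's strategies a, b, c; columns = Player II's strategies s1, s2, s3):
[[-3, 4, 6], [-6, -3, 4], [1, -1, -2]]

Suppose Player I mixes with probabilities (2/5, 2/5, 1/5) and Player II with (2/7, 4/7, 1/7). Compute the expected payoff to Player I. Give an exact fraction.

Against (2/7, 4/7, 1/7), each row's expected payoff is a: 16/7; b: -20/7; c: -4/7.
Taking the (2/5, 2/5, 1/5)-weighted average: (2/5)·(16/7) + (2/5)·(-20/7) + (1/5)·(-4/7) = -12/35.

-12/35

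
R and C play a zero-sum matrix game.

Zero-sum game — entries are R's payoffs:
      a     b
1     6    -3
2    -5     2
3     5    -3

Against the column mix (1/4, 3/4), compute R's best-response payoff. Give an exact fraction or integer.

1: (6)·(1/4) + (-3)·(3/4) = -3/4.
2: (-5)·(1/4) + (2)·(3/4) = 1/4.
3: (5)·(1/4) + (-3)·(3/4) = -1.
The best pure response is 2 with expected payoff 1/4.

1/4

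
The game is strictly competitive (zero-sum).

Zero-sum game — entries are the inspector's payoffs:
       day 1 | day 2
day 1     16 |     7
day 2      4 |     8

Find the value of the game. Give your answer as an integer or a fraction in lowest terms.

100/13

Row minima are 7 and 4, so the inspector's maximin is 7; column maxima are 16 and 8, so the inspectee's minimax is 8. These differ, so the equilibrium is in mixed strategies.
Let the inspector play day 1 with probability p. The inspectee is indifferent when 16p + 4(1−p) = 7p + 8(1−p), giving p = 4/13.
Let the inspectee play day 1 with probability q. The inspector is indifferent when 16q + 7(1−q) = 4q + 8(1−q), giving q = 1/13.
The value is 16·(1/13) + (7)·(12/13) = 100/13.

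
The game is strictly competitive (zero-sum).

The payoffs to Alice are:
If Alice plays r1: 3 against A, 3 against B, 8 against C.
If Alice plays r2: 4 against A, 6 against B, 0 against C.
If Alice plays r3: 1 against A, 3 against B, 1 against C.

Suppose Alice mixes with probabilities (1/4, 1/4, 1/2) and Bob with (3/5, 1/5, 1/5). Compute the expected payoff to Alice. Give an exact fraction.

13/5

Against (3/5, 1/5, 1/5), each row's expected payoff is r1: 4; r2: 18/5; r3: 7/5.
Taking the (1/4, 1/4, 1/2)-weighted average: (1/4)·(4) + (1/4)·(18/5) + (1/2)·(7/5) = 13/5.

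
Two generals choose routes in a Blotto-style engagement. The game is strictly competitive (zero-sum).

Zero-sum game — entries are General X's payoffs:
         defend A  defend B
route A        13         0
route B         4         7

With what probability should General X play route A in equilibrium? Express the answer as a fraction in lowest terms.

Row minima are 0 and 4, so General X's maximin is 4; column maxima are 13 and 7, so General Y's minimax is 7. These differ, so the equilibrium is in mixed strategies.
Let General X play route A with probability p. General Y is indifferent when 13p + 4(1−p) = 7(1−p), giving p = 3/16.

3/16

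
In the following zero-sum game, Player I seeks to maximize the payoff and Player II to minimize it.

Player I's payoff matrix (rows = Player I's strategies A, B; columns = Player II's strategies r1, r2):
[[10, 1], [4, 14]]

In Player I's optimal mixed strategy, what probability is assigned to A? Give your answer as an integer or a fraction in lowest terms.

Row minima are 1 and 4, so Player I's maximin is 4; column maxima are 10 and 14, so Player II's minimax is 10. These differ, so the equilibrium is in mixed strategies.
Let Player I play A with probability p. Player II is indifferent when 10p + 4(1−p) = p + 14(1−p), giving p = 10/19.

10/19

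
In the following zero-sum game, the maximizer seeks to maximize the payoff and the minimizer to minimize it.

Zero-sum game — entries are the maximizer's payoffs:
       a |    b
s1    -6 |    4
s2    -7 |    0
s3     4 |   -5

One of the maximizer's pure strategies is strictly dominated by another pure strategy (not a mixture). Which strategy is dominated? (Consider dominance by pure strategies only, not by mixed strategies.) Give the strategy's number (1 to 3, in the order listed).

Compare s2 with s1: -6 > -7, 4 > 0.
So s1 strictly dominates s2 for the maximizer; s2 is strictly dominated.

2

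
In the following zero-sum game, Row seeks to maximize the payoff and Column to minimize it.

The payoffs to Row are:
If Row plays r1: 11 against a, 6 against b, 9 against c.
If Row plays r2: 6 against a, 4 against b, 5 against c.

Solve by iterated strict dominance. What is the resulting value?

Row r2 is strictly dominated by row r1 (11>6, 6>4, 9>5); eliminate r2.
Column c is strictly dominated by b for Column (6<9); eliminate c.
Column a is strictly dominated by b for Column (6<11); eliminate a.
Only (r1, b) remains, with payoff 6.

6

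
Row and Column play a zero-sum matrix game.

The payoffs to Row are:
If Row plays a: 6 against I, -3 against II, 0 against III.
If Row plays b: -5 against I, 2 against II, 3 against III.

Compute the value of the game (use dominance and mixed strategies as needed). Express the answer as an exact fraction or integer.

-3/16

Column III is strictly dominated by II for Column (it gives Row more in every row).
The remaining 2×2 game on (a, b) × (I, II) has no saddle point. Let Row play a with probability p; indifference gives 6p − 5(1−p) = −3p + 2(1−p), so p = 7/16.
Similarly Column's optimal q on I is 5/16, and the value is 6·(5/16) + (-3)·(11/16) = -3/16.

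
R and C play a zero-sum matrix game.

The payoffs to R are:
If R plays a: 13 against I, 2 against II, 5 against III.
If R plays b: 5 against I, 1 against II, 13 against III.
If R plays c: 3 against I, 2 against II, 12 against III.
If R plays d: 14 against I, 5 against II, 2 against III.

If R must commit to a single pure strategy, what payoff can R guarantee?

2

The worst-case payoff for each row is a: 2, b: 1, c: 2, d: 2.
The best of these is 2.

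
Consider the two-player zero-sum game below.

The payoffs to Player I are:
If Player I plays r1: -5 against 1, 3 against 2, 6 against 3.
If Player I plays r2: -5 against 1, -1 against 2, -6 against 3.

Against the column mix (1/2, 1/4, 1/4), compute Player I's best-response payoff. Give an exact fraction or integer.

-1/4

r1: (-5)·(1/2) + (3)·(1/4) + (6)·(1/4) = -1/4.
r2: (-5)·(1/2) + (-1)·(1/4) + (-6)·(1/4) = -17/4.
The best pure response is r1 with expected payoff -1/4.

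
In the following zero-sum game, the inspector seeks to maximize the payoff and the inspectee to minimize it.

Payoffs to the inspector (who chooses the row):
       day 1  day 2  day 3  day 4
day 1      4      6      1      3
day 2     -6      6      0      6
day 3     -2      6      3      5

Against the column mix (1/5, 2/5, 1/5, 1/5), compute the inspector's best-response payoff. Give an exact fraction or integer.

4

day 1: (4)·(1/5) + (6)·(2/5) + (1)·(1/5) + (3)·(1/5) = 4.
day 2: (-6)·(1/5) + (6)·(2/5) + (0)·(1/5) + (6)·(1/5) = 12/5.
day 3: (-2)·(1/5) + (6)·(2/5) + (3)·(1/5) + (5)·(1/5) = 18/5.
The best pure response is day 1 with expected payoff 4.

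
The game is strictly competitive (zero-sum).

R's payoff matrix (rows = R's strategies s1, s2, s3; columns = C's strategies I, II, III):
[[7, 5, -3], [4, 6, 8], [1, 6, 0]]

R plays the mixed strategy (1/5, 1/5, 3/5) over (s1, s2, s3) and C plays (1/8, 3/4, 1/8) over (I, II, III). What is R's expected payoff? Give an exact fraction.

Against (1/8, 3/4, 1/8), each row's expected payoff is s1: 17/4; s2: 6; s3: 37/8.
Taking the (1/5, 1/5, 3/5)-weighted average: (1/5)·(17/4) + (1/5)·(6) + (3/5)·(37/8) = 193/40.

193/40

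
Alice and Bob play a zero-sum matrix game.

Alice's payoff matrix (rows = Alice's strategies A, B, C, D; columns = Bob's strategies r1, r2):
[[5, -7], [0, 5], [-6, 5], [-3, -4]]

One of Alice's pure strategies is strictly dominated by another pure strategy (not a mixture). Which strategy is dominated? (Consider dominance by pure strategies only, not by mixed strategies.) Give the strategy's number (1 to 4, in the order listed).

4

Compare D with B: 0 > -3, 5 > -4.
So B strictly dominates D for Alice; D is strictly dominated.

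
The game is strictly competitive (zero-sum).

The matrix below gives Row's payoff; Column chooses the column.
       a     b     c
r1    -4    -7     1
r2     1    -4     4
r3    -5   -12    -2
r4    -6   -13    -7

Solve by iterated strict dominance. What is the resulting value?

Row r4 is strictly dominated by row r1 (-4>-6, -7>-13, 1>-7); eliminate r4.
Row r1 is strictly dominated by row r2 (1>-4, -4>-7, 4>1); eliminate r1.
Row r3 is strictly dominated by row r2 (1>-5, -4>-12, 4>-2); eliminate r3.
Column c is strictly dominated by a for Column (1<4); eliminate c.
Column a is strictly dominated by b for Column (-4<1); eliminate a.
Only (r2, b) remains, with payoff -4.

-4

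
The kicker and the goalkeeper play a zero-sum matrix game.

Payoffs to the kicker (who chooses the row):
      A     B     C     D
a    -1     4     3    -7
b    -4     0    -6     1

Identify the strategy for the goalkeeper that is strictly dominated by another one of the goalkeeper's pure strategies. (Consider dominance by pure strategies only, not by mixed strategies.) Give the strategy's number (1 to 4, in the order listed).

2

The goalkeeper prefers columns that give the kicker less. Compare B with A: -1 < 4, -4 < 0.
So A strictly dominates B for the goalkeeper; B is strictly dominated.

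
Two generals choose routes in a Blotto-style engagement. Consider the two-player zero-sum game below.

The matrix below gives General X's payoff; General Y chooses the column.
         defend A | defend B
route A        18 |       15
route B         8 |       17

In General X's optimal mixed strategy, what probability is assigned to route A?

3/4

Row minima are 15 and 8, so General X's maximin is 15; column maxima are 18 and 17, so General Y's minimax is 17. These differ, so the equilibrium is in mixed strategies.
Let General X play route A with probability p. General Y is indifferent when 18p + 8(1−p) = 15p + 17(1−p), giving p = 3/4.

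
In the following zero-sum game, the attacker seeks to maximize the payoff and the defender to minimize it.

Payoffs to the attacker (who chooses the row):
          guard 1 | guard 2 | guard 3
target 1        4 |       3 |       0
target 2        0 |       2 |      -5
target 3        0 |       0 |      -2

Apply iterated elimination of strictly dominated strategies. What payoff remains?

Column guard 1 is strictly dominated by guard 3 for the defender (0<4, -5<0, -2<0); eliminate guard 1.
Row target 2 is strictly dominated by row target 1 (3>2, 0>-5); eliminate target 2.
Row target 3 is strictly dominated by row target 1 (3>0, 0>-2); eliminate target 3.
Column guard 2 is strictly dominated by guard 3 for the defender (0<3); eliminate guard 2.
Only (target 1, guard 3) remains, with payoff 0.

0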